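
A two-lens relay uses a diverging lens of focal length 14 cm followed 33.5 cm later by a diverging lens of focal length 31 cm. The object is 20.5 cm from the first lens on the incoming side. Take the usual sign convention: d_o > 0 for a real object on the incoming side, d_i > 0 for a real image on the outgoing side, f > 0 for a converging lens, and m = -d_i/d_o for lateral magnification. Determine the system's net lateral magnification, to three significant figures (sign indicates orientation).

0.173

First lens: d_i1 = 1/(1/(-14) - 1/20.5) = -8.319 cm.
m_1 = -(-8.319)/20.5 = 0.4058.
The intermediate image is virtual, 8.319 cm to the left of lens 1, so d_o2 = L - d_i1 = 33.5 - (-8.319) = 41.819 cm.
Second lens: d_i2 = 1/(1/(-31) - 1/(41.819)) = -17.803 cm.
m_2 = -(-17.803)/(41.819) = 0.4257.
The system's lateral magnification is m_1 m_2 = (0.4058)(0.4257) = 0.1728.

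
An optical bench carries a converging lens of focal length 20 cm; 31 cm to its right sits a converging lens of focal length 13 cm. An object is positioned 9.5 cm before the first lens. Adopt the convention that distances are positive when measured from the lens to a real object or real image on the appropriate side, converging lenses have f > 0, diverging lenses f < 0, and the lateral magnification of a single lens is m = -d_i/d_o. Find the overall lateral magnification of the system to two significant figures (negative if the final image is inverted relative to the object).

Lens 1: 1/d_i1 = 1/f_1 - 1/d_o1 = 1/20 - 1/9.5 = -0.05526 cm^-1, so d_i1 = -18.095 cm.
m_1 = -(-18.095)/9.5 = 1.9048.
The intermediate image is virtual, 18.095 cm to the left of lens 1, so d_o2 = L - d_i1 = 31 - (-18.095) = 49.095 cm.
Lens 2: 1/d_i2 = 1/f_2 - 1/d_o2 = 1/13 - 1/(49.095) = 0.05655 cm^-1, so d_i2 = 17.682 cm.
m_2 = -(17.682)/(49.095) = -0.3602.
Overall magnification: m = m_1 m_2 = -0.6860.

-0.69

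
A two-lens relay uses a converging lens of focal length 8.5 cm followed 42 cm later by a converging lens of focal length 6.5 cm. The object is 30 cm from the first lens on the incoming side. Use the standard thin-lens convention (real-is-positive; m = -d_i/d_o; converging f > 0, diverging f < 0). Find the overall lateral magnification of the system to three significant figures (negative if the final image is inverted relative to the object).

0.109

First lens: d_i1 = 1/(1/8.5 - 1/30) = 11.860 cm.
m_1 = -(11.860)/30 = -0.3953.
The intermediate image is 11.860 cm to the right of lens 1, so d_o2 = L - d_i1 = 42 - 11.860 = 30.140 cm.
Second lens: d_i2 = 1/(1/6.5 - 1/(30.140)) = 8.287 cm.
m_2 = -(8.287)/(30.140) = -0.2750.
The system's lateral magnification is m_1 m_2 = (-0.3953)(-0.2750) = 0.1087.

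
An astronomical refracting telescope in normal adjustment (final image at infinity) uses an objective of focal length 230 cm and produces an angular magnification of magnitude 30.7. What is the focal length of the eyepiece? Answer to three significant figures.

|M| = f_obj/f_eye, so f_eye = f_obj/|M| = 230/30.7 = 7.492 cm.

7.49 cm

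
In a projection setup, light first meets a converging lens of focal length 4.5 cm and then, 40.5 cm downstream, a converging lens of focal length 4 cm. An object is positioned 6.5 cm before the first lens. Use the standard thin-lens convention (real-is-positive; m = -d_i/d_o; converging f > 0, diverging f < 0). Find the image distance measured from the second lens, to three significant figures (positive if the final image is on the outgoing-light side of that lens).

Lens 1: 1/d_i1 = 1/f_1 - 1/d_o1 = 1/4.5 - 1/6.5 = 0.06838 cm^-1, so d_i1 = 14.625 cm.
Object distance for lens 2: d_o2 = 40.5 - 14.625 = 25.875 cm.
Lens 2: 1/d_i2 = 1/f_2 - 1/d_o2 = 1/4 - 1/(25.875) = 0.21135 cm^-1, so d_i2 = 4.731 cm.

4.73 cm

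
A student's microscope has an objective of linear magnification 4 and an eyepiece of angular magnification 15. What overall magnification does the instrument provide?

60

The overall magnification of a compound microscope is the product of the objective and eyepiece magnifications:
M = M_obj x M_eye = 4 x 15 = 60.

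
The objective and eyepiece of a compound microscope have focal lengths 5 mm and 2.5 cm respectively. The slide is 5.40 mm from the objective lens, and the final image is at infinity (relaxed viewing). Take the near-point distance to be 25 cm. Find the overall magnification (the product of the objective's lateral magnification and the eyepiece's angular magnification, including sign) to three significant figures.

Convert to cm: f_obj = 5 mm = 0.5 cm; d_o = 5.40 mm = 0.54 cm.
Objective: 1/d_i = 1/f_obj - 1/d_o = 1/0.5 - 1/0.54 = 0.14815 cm^-1, so d_i = 6.750 cm.
m_obj = -d_i/d_o = -6.750/0.54 = -12.500.
Eyepiece angular magnification (image at infinity): M_eye = D/f_e = 25/2.5 = 10.000.
Overall M = m_obj x M_eye = (-12.500)(10.000) = -125.00.

-125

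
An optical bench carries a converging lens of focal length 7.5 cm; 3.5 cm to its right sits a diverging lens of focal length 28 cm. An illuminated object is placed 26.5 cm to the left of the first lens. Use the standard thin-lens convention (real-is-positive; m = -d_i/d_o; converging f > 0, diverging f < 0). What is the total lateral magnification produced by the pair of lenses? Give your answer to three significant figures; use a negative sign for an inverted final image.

-0.525

Lens 1: 1/d_i1 = 1/f_1 - 1/d_o1 = 1/7.5 - 1/26.5 = 0.09560 cm^-1, so d_i1 = 10.461 cm.
m_1 = -(10.461)/26.5 = -0.3947.
This image would form 10.461 cm past lens 1, i.e. 6.961 cm beyond lens 2, so it is a virtual object for lens 2: d_o2 = 3.5 - 10.461 = -6.961 cm.
Lens 2: 1/d_i2 = 1/f_2 - 1/d_o2 = 1/(-28) - 1/(-6.961) = 0.10795 cm^-1, so d_i2 = 9.263 cm.
m_2 = -(9.263)/(-6.961) = 1.3308.
The system's lateral magnification is m_1 m_2 = (-0.3947)(1.3308) = -0.5253.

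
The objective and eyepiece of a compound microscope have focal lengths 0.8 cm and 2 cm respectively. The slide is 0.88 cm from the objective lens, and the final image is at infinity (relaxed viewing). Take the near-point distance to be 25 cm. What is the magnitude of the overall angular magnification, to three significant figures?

125

Objective: 1/d_i = 1/f_obj - 1/d_o = 1/0.8 - 1/0.88 = 0.11364 cm^-1, so d_i = 8.800 cm.
m_obj = -d_i/d_o = -8.800/0.88 = -10.000.
Eyepiece angular magnification (image at infinity): M_eye = D/f_e = 25/2 = 12.500.
Overall M = m_obj x M_eye = (-10.000)(12.500) = -125.00.
|M| = 125.00.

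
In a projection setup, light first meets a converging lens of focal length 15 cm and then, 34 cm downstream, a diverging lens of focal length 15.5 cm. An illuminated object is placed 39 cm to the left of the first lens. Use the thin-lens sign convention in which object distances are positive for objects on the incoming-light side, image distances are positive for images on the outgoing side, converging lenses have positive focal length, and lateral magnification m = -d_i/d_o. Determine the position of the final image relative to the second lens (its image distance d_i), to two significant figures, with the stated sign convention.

Applying the thin-lens equation to the first lens, 1/15 = 1/39 + 1/d_i1, which gives d_i1 = 24.375 cm.
The intermediate image is 24.375 cm to the right of lens 1, so d_o2 = L - d_i1 = 34 - 24.375 = 9.625 cm.
Applying the thin-lens equation again with f_2 = -15.5 cm and d_o2 = 9.625 cm gives d_i2 = -5.938 cm.

-5.9 cm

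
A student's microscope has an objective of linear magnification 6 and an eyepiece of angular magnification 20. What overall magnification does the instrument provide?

The overall magnification of a compound microscope is the product of the objective and eyepiece magnifications:
M = M_obj x M_eye = 6 x 20 = 120.

120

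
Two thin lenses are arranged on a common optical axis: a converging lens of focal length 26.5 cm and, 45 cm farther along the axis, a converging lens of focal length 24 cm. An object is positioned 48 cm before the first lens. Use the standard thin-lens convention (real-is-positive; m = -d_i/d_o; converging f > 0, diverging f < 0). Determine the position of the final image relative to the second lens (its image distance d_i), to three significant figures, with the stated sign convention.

8.91 cm

First lens: d_i1 = 1/(1/26.5 - 1/48) = 59.163 cm.
This image would form 59.163 cm past lens 1, i.e. 14.163 cm beyond lens 2, so it is a virtual object for lens 2: d_o2 = 45 - 59.163 = -14.163 cm.
Second lens: d_i2 = 1/(1/24 - 1/(-14.163)) = 8.907 cm.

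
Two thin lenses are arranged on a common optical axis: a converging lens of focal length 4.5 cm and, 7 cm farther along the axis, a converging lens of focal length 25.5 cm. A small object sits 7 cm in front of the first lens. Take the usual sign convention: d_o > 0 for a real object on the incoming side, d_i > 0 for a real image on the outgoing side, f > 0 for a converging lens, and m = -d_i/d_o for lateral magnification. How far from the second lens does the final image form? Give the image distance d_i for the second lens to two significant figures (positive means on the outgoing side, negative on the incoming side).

4.6 cm

Applying the thin-lens equation to the first lens, 1/4.5 = 1/7 + 1/d_i1, which gives d_i1 = 12.600 cm.
Since 12.600 cm > 7 cm, the first image lies past the second lens and serves as a virtual object: d_o2 = L - d_i1 = -5.600 cm.
Applying the thin-lens equation again with f_2 = 25.5 cm and d_o2 = -5.600 cm gives d_i2 = 4.592 cm.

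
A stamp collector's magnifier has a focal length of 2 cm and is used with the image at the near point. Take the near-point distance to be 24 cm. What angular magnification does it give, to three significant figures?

M = 1 + D/f = 1 + 24/2 = 13.000.

13.0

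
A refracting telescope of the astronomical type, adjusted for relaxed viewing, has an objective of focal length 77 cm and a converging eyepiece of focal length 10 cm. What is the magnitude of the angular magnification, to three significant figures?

7.70

|M| = f_obj/|f_eye| = 77/10 = 7.700.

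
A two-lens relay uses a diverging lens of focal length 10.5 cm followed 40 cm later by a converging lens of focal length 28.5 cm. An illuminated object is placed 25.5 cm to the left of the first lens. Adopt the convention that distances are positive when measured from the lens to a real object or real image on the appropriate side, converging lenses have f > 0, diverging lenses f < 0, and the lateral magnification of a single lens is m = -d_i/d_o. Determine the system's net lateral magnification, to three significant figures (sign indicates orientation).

-0.439

Lens 1: 1/d_i1 = 1/f_1 - 1/d_o1 = 1/(-10.5) - 1/25.5 = -0.13445 cm^-1, so d_i1 = -7.438 cm.
m_1 = -(-7.438)/25.5 = 0.2917.
With d_i1 < 0 the first image is virtual and lies on the object side; the object distance for lens 2 is d_o2 = 40 - (-7.438) = 47.438 cm.
Lens 2: 1/d_i2 = 1/f_2 - 1/d_o2 = 1/28.5 - 1/(47.438) = 0.01401 cm^-1, so d_i2 = 71.391 cm.
m_2 = -(71.391)/(47.438) = -1.5050.
Overall magnification: m = m_1 m_2 = -0.4389.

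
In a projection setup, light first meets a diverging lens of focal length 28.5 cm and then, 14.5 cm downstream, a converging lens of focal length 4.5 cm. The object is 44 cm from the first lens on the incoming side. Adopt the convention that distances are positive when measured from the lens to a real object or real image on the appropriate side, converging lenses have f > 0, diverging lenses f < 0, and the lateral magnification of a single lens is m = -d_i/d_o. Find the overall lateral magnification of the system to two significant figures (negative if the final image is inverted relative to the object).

-0.065

Applying the thin-lens equation to the first lens, 1/(-28.5) = 1/44 + 1/d_i1, which gives d_i1 = -17.297 cm.
Its lateral magnification is m_1 = -d_i1/d_o1 = -(-17.297)/44 = 0.3931.
The intermediate image is virtual, 17.297 cm to the left of lens 1, so d_o2 = L - d_i1 = 14.5 - (-17.297) = 31.797 cm.
Applying the thin-lens equation again with f_2 = 4.5 cm and d_o2 = 31.797 cm gives d_i2 = 5.242 cm.
m_2 = -(5.242)/(31.797) = -0.1649.
Total m = m_1 x m_2 = (0.3931)(-0.1649) = -0.0648.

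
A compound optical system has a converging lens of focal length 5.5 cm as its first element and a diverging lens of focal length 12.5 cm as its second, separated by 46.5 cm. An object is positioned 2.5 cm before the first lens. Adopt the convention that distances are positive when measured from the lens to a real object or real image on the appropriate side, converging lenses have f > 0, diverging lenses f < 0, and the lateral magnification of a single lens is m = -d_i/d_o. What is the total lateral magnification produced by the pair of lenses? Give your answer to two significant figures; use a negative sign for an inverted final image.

0.36

Applying the thin-lens equation to the first lens, 1/5.5 = 1/2.5 + 1/d_i1, which gives d_i1 = -4.583 cm.
Its lateral magnification is m_1 = -d_i1/d_o1 = -(-4.583)/2.5 = 1.8333.
With d_i1 < 0 the first image is virtual and lies on the object side; the object distance for lens 2 is d_o2 = 46.5 - (-4.583) = 51.083 cm.
Applying the thin-lens equation again with f_2 = -12.5 cm and d_o2 = 51.083 cm gives d_i2 = -10.043 cm.
m_2 = -(-10.043)/(51.083) = 0.1966.
The system's lateral magnification is m_1 m_2 = (1.8333)(0.1966) = 0.3604.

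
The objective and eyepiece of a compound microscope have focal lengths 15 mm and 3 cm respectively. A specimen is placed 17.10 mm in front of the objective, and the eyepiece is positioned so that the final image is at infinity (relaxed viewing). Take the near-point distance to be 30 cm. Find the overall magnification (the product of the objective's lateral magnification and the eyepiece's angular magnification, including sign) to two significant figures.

-71

Convert to cm: f_obj = 15 mm = 1.5 cm; d_o = 17.10 mm = 1.71 cm.
Objective: 1/d_i = 1/f_obj - 1/d_o = 1/1.5 - 1/1.71 = 0.08187 cm^-1, so d_i = 12.214 cm.
m_obj = -d_i/d_o = -12.214/1.71 = -7.143.
Eyepiece angular magnification (image at infinity): M_eye = D/f_e = 30/3 = 10.000.
Overall M = m_obj x M_eye = (-7.143)(10.000) = -71.43.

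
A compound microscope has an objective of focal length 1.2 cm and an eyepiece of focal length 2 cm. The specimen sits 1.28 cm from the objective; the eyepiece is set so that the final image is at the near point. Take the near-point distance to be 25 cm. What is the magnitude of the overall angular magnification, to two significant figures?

200

Objective: 1/d_i = 1/f_obj - 1/d_o = 1/1.2 - 1/1.28 = 0.05208 cm^-1, so d_i = 19.200 cm.
m_obj = -d_i/d_o = -19.200/1.28 = -15.000.
Eyepiece angular magnification (image at near point): M_eye = 1 + D/f_e = 1 + 25/2 = 13.500.
Overall M = m_obj x M_eye = (-15.000)(13.500) = -202.50.
|M| = 202.50.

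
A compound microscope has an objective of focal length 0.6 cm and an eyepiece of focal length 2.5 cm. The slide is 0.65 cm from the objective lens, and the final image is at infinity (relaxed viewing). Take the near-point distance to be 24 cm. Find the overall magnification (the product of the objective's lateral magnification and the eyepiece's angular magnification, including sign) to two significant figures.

Objective: 1/d_i = 1/f_obj - 1/d_o = 1/0.6 - 1/0.65 = 0.12821 cm^-1, so d_i = 7.800 cm.
m_obj = -d_i/d_o = -7.800/0.65 = -12.000.
Eyepiece angular magnification (image at infinity): M_eye = D/f_e = 24/2.5 = 9.600.
Overall M = m_obj x M_eye = (-12.000)(9.600) = -115.20.

-120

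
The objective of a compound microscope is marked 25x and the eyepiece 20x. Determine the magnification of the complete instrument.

The overall magnification of a compound microscope is the product of the objective and eyepiece magnifications:
M = M_obj x M_eye = 25 x 20 = 500.

500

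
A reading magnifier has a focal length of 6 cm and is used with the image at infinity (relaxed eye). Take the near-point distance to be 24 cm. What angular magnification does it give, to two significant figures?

M = D/f = 24/6 = 4.000.

4.0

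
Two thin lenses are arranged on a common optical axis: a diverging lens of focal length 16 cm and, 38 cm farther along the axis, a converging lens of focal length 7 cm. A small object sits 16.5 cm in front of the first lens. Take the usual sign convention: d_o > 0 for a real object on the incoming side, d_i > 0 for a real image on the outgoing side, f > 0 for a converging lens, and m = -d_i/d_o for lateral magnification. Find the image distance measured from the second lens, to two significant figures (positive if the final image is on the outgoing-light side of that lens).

Lens 1: 1/d_i1 = 1/f_1 - 1/d_o1 = 1/(-16) - 1/16.5 = -0.12311 cm^-1, so d_i1 = -8.123 cm.
With d_i1 < 0 the first image is virtual and lies on the object side; the object distance for lens 2 is d_o2 = 38 - (-8.123) = 46.123 cm.
Lens 2: 1/d_i2 = 1/f_2 - 1/d_o2 = 1/7 - 1/(46.123) = 0.12118 cm^-1, so d_i2 = 8.252 cm.

8.3 cm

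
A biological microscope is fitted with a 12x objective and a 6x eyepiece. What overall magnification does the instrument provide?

72

The overall magnification of a compound microscope is the product of the objective and eyepiece magnifications:
M = M_obj x M_eye = 12 x 6 = 72.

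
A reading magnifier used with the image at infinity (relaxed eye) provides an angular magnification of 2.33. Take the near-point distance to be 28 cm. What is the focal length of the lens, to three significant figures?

12.0 cm

For the image at infinity, M = D/f.
f = D/M = 28/2.33 = 12.017 cm.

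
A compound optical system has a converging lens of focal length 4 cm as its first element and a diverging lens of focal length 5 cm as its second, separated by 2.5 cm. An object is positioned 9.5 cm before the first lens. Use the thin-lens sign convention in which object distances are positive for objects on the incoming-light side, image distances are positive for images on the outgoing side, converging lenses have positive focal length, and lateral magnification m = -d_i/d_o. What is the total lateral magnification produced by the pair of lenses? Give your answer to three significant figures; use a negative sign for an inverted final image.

Applying the thin-lens equation to the first lens, 1/4 = 1/9.5 + 1/d_i1, which gives d_i1 = 6.909 cm.
Its lateral magnification is m_1 = -d_i1/d_o1 = -(6.909)/9.5 = -0.7273.
This image would form 6.909 cm past lens 1, i.e. 4.409 cm beyond lens 2, so it is a virtual object for lens 2: d_o2 = 2.5 - 6.909 = -4.409 cm.
Applying the thin-lens equation again with f_2 = -5 cm and d_o2 = -4.409 cm gives d_i2 = 37.308 cm.
m_2 = -(37.308)/(-4.409) = 8.4615.
Total m = m_1 x m_2 = (-0.7273)(8.4615) = -6.1538.

-6.15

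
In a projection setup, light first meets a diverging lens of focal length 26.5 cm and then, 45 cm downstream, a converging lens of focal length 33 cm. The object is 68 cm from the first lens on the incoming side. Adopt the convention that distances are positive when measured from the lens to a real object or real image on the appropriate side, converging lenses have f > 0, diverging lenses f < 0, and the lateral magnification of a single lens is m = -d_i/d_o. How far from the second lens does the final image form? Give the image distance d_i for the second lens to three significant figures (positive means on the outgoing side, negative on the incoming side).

68.1 cm

Applying the thin-lens equation to the first lens, 1/(-26.5) = 1/68 + 1/d_i1, which gives d_i1 = -19.069 cm.
The intermediate image is virtual, 19.069 cm to the left of lens 1, so d_o2 = L - d_i1 = 45 - (-19.069) = 64.069 cm.
Applying the thin-lens equation again with f_2 = 33 cm and d_o2 = 64.069 cm gives d_i2 = 68.051 cm.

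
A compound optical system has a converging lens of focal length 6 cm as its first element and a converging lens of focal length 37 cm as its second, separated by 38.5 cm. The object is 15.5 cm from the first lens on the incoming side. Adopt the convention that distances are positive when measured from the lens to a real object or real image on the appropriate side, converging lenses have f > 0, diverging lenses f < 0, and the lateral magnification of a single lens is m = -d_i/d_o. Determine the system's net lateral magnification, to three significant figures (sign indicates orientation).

Applying the thin-lens equation to the first lens, 1/6 = 1/15.5 + 1/d_i1, which gives d_i1 = 9.789 cm.
Its lateral magnification is m_1 = -d_i1/d_o1 = -(9.789)/15.5 = -0.6316.
Object distance for lens 2: d_o2 = 38.5 - 9.789 = 28.711 cm.
Applying the thin-lens equation again with f_2 = 37 cm and d_o2 = 28.711 cm gives d_i2 = -128.149 cm.
m_2 = -(-128.149)/(28.711) = 4.4635.
Total m = m_1 x m_2 = (-0.6316)(4.4635) = -2.8190.

-2.82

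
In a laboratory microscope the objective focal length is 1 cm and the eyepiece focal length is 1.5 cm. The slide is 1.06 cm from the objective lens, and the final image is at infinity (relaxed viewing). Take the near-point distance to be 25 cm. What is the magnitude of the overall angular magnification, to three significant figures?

278

Objective: 1/d_i = 1/f_obj - 1/d_o = 1/1 - 1/1.06 = 0.05660 cm^-1, so d_i = 17.667 cm.
m_obj = -d_i/d_o = -17.667/1.06 = -16.667.
Eyepiece angular magnification (image at infinity): M_eye = D/f_e = 25/1.5 = 16.667.
Overall M = m_obj x M_eye = (-16.667)(16.667) = -277.78.
|M| = 277.78.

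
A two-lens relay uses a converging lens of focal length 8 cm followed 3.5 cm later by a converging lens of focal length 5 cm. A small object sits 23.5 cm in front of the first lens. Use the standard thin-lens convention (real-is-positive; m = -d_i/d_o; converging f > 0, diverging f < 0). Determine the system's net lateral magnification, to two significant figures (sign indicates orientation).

Applying the thin-lens equation to the first lens, 1/8 = 1/23.5 + 1/d_i1, which gives d_i1 = 12.129 cm.
Its lateral magnification is m_1 = -d_i1/d_o1 = -(12.129)/23.5 = -0.5161.
This image would form 12.129 cm past lens 1, i.e. 8.629 cm beyond lens 2, so it is a virtual object for lens 2: d_o2 = 3.5 - 12.129 = -8.629 cm.
Applying the thin-lens equation again with f_2 = 5 cm and d_o2 = -8.629 cm gives d_i2 = 3.166 cm.
m_2 = -(3.166)/(-8.629) = 0.3669.
Total m = m_1 x m_2 = (-0.5161)(0.3669) = -0.1893.

-0.19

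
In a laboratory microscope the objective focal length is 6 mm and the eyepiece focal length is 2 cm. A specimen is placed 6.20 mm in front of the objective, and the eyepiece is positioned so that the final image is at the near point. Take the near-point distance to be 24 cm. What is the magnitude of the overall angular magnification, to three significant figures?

390

Convert to cm: f_obj = 6 mm = 0.6 cm; d_o = 6.20 mm = 0.62 cm.
Objective: 1/d_i = 1/f_obj - 1/d_o = 1/0.6 - 1/0.62 = 0.05376 cm^-1, so d_i = 18.600 cm.
m_obj = -d_i/d_o = -18.600/0.62 = -30.000.
Eyepiece angular magnification (image at near point): M_eye = 1 + D/f_e = 1 + 24/2 = 13.000.
Overall M = m_obj x M_eye = (-30.000)(13.000) = -390.00.
|M| = 390.00.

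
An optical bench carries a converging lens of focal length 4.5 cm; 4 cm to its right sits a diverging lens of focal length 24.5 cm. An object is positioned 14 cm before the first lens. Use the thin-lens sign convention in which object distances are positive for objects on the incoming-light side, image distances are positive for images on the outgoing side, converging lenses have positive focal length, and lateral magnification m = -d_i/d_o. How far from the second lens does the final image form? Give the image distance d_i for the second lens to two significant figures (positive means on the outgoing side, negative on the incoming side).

First lens: d_i1 = 1/(1/4.5 - 1/14) = 6.632 cm.
Since 6.632 cm > 4 cm, the first image lies past the second lens and serves as a virtual object: d_o2 = L - d_i1 = -2.632 cm.
Second lens: d_i2 = 1/(1/(-24.5) - 1/(-2.632)) = 2.948 cm.

2.9 cm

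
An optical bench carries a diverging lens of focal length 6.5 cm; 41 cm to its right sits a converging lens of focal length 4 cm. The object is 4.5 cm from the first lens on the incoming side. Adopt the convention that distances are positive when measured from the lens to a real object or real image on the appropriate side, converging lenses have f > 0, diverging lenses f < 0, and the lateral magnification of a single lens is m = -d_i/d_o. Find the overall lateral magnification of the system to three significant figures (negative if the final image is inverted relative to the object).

Applying the thin-lens equation to the first lens, 1/(-6.5) = 1/4.5 + 1/d_i1, which gives d_i1 = -2.659 cm.
Its lateral magnification is m_1 = -d_i1/d_o1 = -(-2.659)/4.5 = 0.5909.
The intermediate image is virtual, 2.659 cm to the left of lens 1, so d_o2 = L - d_i1 = 41 - (-2.659) = 43.659 cm.
Applying the thin-lens equation again with f_2 = 4 cm and d_o2 = 43.659 cm gives d_i2 = 4.403 cm.
m_2 = -(4.403)/(43.659) = -0.1009.
Overall magnification: m = m_1 m_2 = -0.0596.

-0.0596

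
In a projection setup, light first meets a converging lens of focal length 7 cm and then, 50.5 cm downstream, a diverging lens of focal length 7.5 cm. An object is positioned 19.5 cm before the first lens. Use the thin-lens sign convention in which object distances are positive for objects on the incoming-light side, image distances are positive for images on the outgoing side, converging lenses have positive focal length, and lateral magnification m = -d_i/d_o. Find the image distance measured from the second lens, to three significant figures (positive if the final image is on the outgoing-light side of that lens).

Applying the thin-lens equation to the first lens, 1/7 = 1/19.5 + 1/d_i1, which gives d_i1 = 10.920 cm.
Object distance for lens 2: d_o2 = 50.5 - 10.920 = 39.580 cm.
Applying the thin-lens equation again with f_2 = -7.5 cm and d_o2 = 39.580 cm gives d_i2 = -6.305 cm.

-6.31 cm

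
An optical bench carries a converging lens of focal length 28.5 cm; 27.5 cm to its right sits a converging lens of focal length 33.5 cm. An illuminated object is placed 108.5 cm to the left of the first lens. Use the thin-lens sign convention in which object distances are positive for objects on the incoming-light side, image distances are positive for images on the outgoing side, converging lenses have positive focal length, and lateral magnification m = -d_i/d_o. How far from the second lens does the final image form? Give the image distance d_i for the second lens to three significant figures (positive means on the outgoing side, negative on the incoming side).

Applying the thin-lens equation to the first lens, 1/28.5 = 1/108.5 + 1/d_i1, which gives d_i1 = 38.653 cm.
This image would form 38.653 cm past lens 1, i.e. 11.153 cm beyond lens 2, so it is a virtual object for lens 2: d_o2 = 27.5 - 38.653 = -11.153 cm.
Applying the thin-lens equation again with f_2 = 33.5 cm and d_o2 = -11.153 cm gives d_i2 = 8.367 cm.

8.37 cm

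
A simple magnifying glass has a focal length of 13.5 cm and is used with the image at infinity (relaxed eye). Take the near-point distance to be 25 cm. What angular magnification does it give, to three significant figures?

M = D/f = 25/13.5 = 1.852.

1.85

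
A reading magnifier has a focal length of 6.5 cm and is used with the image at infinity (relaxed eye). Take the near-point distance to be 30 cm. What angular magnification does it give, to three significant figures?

4.62

M = D/f = 30/6.5 = 4.615.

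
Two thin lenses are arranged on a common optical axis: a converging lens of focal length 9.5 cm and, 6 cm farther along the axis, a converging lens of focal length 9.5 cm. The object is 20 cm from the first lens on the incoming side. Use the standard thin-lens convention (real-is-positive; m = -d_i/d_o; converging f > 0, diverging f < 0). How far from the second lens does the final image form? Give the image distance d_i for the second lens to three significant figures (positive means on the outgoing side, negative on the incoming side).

First lens: d_i1 = 1/(1/9.5 - 1/20) = 18.095 cm.
This image would form 18.095 cm past lens 1, i.e. 12.095 cm beyond lens 2, so it is a virtual object for lens 2: d_o2 = 6 - 18.095 = -12.095 cm.
Second lens: d_i2 = 1/(1/9.5 - 1/(-12.095)) = 5.321 cm.

5.32 cm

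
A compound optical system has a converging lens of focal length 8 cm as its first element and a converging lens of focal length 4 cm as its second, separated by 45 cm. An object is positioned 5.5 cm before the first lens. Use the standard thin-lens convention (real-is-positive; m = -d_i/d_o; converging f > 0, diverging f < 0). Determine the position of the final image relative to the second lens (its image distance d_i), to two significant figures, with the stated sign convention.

4.3 cm

Lens 1: 1/d_i1 = 1/f_1 - 1/d_o1 = 1/8 - 1/5.5 = -0.05682 cm^-1, so d_i1 = -17.600 cm.
With d_i1 < 0 the first image is virtual and lies on the object side; the object distance for lens 2 is d_o2 = 45 - (-17.600) = 62.600 cm.
Lens 2: 1/d_i2 = 1/f_2 - 1/d_o2 = 1/4 - 1/(62.600) = 0.23403 cm^-1, so d_i2 = 4.273 cm.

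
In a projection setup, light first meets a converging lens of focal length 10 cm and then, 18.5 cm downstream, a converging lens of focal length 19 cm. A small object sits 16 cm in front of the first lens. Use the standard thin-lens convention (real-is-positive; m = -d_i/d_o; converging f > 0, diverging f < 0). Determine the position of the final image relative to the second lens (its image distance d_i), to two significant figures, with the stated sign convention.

5.7 cm

Lens 1: 1/d_i1 = 1/f_1 - 1/d_o1 = 1/10 - 1/16 = 0.03750 cm^-1, so d_i1 = 26.667 cm.
Since 26.667 cm > 18.5 cm, the first image lies past the second lens and serves as a virtual object: d_o2 = L - d_i1 = -8.167 cm.
Lens 2: 1/d_i2 = 1/f_2 - 1/d_o2 = 1/19 - 1/(-8.167) = 0.17508 cm^-1, so d_i2 = 5.712 cm.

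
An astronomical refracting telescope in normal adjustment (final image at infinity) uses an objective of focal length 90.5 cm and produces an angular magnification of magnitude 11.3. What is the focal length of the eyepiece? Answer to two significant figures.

|M| = f_obj/f_eye, so f_eye = f_obj/|M| = 90.5/11.3 = 8.009 cm.

8.0 cm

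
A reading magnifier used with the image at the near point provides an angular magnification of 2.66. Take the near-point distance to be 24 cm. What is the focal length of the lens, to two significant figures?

14 cm

For the image at the near point, M = 1 + D/f.
f = D/(M - 1) = 24/(2.66 - 1) = 14.458 cm.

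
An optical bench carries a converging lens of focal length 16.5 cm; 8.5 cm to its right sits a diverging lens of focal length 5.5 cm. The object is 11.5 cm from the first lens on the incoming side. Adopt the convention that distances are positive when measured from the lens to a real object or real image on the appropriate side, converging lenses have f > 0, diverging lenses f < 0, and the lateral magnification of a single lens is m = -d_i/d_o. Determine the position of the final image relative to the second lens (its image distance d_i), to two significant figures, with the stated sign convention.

Lens 1: 1/d_i1 = 1/f_1 - 1/d_o1 = 1/16.5 - 1/11.5 = -0.02635 cm^-1, so d_i1 = -37.950 cm.
The intermediate image is virtual, 37.950 cm to the left of lens 1, so d_o2 = L - d_i1 = 8.5 - (-37.950) = 46.450 cm.
Lens 2: 1/d_i2 = 1/f_2 - 1/d_o2 = 1/(-5.5) - 1/(46.450) = -0.20335 cm^-1, so d_i2 = -4.918 cm.

-4.9 cm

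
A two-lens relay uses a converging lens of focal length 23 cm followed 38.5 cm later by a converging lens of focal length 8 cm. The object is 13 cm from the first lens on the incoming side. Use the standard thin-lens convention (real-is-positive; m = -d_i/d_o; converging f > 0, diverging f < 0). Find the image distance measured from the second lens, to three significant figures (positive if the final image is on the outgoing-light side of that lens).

9.06 cm

Lens 1: 1/d_i1 = 1/f_1 - 1/d_o1 = 1/23 - 1/13 = -0.03344 cm^-1, so d_i1 = -29.900 cm.
With d_i1 < 0 the first image is virtual and lies on the object side; the object distance for lens 2 is d_o2 = 38.5 - (-29.900) = 68.400 cm.
Lens 2: 1/d_i2 = 1/f_2 - 1/d_o2 = 1/8 - 1/(68.400) = 0.11038 cm^-1, so d_i2 = 9.060 cm.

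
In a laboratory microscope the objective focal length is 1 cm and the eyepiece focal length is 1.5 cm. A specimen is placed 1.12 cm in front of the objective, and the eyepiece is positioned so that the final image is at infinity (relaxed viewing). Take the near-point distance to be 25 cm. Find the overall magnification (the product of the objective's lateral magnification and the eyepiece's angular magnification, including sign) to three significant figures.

-139

Objective: 1/d_i = 1/f_obj - 1/d_o = 1/1 - 1/1.12 = 0.10714 cm^-1, so d_i = 9.333 cm.
m_obj = -d_i/d_o = -9.333/1.12 = -8.333.
Eyepiece angular magnification (image at infinity): M_eye = D/f_e = 25/1.5 = 16.667.
Overall M = m_obj x M_eye = (-8.333)(16.667) = -138.89.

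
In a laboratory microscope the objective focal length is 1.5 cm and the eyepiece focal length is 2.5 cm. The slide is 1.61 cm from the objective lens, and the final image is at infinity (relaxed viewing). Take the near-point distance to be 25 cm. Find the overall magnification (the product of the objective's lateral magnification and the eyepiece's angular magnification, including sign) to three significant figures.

-136

Objective: 1/d_i = 1/f_obj - 1/d_o = 1/1.5 - 1/1.61 = 0.04555 cm^-1, so d_i = 21.955 cm.
m_obj = -d_i/d_o = -21.955/1.61 = -13.636.
Eyepiece angular magnification (image at infinity): M_eye = D/f_e = 25/2.5 = 10.000.
Overall M = m_obj x M_eye = (-13.636)(10.000) = -136.36.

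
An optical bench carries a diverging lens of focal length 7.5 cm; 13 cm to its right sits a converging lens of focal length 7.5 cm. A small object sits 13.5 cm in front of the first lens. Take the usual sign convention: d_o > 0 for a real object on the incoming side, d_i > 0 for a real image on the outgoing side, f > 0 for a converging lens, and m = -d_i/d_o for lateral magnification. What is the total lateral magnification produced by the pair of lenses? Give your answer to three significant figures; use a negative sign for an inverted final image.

Applying the thin-lens equation to the first lens, 1/(-7.5) = 1/13.5 + 1/d_i1, which gives d_i1 = -4.821 cm.
Its lateral magnification is m_1 = -d_i1/d_o1 = -(-4.821)/13.5 = 0.3571.
The intermediate image is virtual, 4.821 cm to the left of lens 1, so d_o2 = L - d_i1 = 13 - (-4.821) = 17.821 cm.
Applying the thin-lens equation again with f_2 = 7.5 cm and d_o2 = 17.821 cm gives d_i2 = 12.950 cm.
m_2 = -(12.950)/(17.821) = -0.7266.
The system's lateral magnification is m_1 m_2 = (0.3571)(-0.7266) = -0.2595.

-0.260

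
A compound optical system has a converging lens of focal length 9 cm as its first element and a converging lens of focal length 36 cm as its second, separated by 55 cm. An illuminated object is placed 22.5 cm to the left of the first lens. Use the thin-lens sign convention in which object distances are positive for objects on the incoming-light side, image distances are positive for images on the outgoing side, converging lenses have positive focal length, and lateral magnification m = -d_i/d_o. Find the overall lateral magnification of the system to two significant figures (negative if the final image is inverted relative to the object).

Lens 1: 1/d_i1 = 1/f_1 - 1/d_o1 = 1/9 - 1/22.5 = 0.06667 cm^-1, so d_i1 = 15.000 cm.
m_1 = -(15.000)/22.5 = -0.6667.
The intermediate image is 15.000 cm to the right of lens 1, so d_o2 = L - d_i1 = 55 - 15.000 = 40.000 cm.
Lens 2: 1/d_i2 = 1/f_2 - 1/d_o2 = 1/36 - 1/(40.000) = 0.00278 cm^-1, so d_i2 = 360.000 cm.
m_2 = -(360.000)/(40.000) = -9.0000.
Overall magnification: m = m_1 m_2 = 6.0000.

6.0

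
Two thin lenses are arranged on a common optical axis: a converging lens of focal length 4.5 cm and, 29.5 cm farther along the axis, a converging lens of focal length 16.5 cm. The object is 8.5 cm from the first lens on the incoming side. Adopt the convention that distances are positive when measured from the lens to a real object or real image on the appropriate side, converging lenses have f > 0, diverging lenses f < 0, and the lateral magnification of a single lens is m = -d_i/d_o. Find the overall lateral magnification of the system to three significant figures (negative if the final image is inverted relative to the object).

5.40

Lens 1: 1/d_i1 = 1/f_1 - 1/d_o1 = 1/4.5 - 1/8.5 = 0.10458 cm^-1, so d_i1 = 9.563 cm.
m_1 = -(9.563)/8.5 = -1.1250.
The intermediate image is 9.563 cm to the right of lens 1, so d_o2 = L - d_i1 = 29.5 - 9.563 = 19.938 cm.
Lens 2: 1/d_i2 = 1/f_2 - 1/d_o2 = 1/16.5 - 1/(19.938) = 0.01045 cm^-1, so d_i2 = 95.700 cm.
m_2 = -(95.700)/(19.938) = -4.8000.
The system's lateral magnification is m_1 m_2 = (-1.1250)(-4.8000) = 5.4000.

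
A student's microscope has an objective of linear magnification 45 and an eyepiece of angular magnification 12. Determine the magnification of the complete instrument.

The overall magnification of a compound microscope is the product of the objective and eyepiece magnifications:
M = M_obj x M_eye = 45 x 12 = 540.

540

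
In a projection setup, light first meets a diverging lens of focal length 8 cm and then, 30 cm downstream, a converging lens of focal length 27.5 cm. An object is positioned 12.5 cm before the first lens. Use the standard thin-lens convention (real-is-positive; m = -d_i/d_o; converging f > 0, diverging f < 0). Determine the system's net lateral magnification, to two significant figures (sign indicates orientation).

-1.5

First lens: d_i1 = 1/(1/(-8) - 1/12.5) = -4.878 cm.
m_1 = -(-4.878)/12.5 = 0.3902.
With d_i1 < 0 the first image is virtual and lies on the object side; the object distance for lens 2 is d_o2 = 30 - (-4.878) = 34.878 cm.
Second lens: d_i2 = 1/(1/27.5 - 1/(34.878)) = 130.000 cm.
m_2 = -(130.000)/(34.878) = -3.7273.
The system's lateral magnification is m_1 m_2 = (0.3902)(-3.7273) = -1.4545.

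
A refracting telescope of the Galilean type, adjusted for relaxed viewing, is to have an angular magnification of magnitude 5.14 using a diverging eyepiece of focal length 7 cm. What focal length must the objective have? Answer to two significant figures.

|M| = f_obj/|f_eye|, so f_obj = |M| x |f_eye| = 5.14 x 7 = 35.980 cm.

36 cm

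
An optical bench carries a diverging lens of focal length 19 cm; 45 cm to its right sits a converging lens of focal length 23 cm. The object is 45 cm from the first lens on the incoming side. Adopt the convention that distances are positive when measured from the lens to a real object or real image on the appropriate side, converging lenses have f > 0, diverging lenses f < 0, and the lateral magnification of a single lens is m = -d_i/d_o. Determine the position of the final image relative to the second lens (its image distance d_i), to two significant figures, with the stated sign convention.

Applying the thin-lens equation to the first lens, 1/(-19) = 1/45 + 1/d_i1, which gives d_i1 = -13.359 cm.
The intermediate image is virtual, 13.359 cm to the left of lens 1, so d_o2 = L - d_i1 = 45 - (-13.359) = 58.359 cm.
Applying the thin-lens equation again with f_2 = 23 cm and d_o2 = 58.359 cm gives d_i2 = 37.961 cm.

38 cm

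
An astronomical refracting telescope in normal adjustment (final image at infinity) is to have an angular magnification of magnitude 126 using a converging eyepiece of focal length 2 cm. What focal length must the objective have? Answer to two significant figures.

|M| = f_obj/|f_eye|, so f_obj = |M| x |f_eye| = 126.0 x 2 = 252.000 cm.

250 cm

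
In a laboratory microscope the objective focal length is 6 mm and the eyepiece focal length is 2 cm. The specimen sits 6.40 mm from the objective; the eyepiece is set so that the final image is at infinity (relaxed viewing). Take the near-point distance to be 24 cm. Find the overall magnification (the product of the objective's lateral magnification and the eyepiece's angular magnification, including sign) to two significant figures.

Convert to cm: f_obj = 6 mm = 0.6 cm; d_o = 6.40 mm = 0.64 cm.
Objective: 1/d_i = 1/f_obj - 1/d_o = 1/0.6 - 1/0.64 = 0.10417 cm^-1, so d_i = 9.600 cm.
m_obj = -d_i/d_o = -9.600/0.64 = -15.000.
Eyepiece angular magnification (image at infinity): M_eye = D/f_e = 24/2 = 12.000.
Overall M = m_obj x M_eye = (-15.000)(12.000) = -180.00.

-180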